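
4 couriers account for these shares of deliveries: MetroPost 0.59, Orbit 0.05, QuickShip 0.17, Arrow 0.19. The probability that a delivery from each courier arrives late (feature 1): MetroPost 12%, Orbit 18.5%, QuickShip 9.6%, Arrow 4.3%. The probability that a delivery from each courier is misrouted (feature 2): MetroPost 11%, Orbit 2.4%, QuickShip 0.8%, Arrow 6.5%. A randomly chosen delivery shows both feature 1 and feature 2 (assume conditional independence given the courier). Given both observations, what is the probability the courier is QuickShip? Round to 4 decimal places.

Unnormalized posteriors (prior × likelihood):
  MetroPost: 0.59 × 0.12 × 0.11 = 0.007788
  Orbit: 0.05 × 0.185 × 0.024 = 0.000222
  QuickShip: 0.17 × 0.096 × 0.008 = 0.00013056
  Arrow: 0.19 × 0.043 × 0.065 = 0.00053105
Sum = 0.00867161.
P(QuickShip | evidence) = 0.00013056 / 0.00867161 ≈ 0.0151.

0.0151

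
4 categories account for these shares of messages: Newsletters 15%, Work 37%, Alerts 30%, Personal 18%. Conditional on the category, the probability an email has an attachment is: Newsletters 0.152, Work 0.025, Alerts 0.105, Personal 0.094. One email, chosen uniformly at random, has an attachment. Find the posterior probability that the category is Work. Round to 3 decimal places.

0.115

By Bayes' rule, posterior ∝ prior × likelihood:
  Newsletters: 0.15 × 0.152 = 0.0228
  Work: 0.37 × 0.025 = 0.00925
  Alerts: 0.3 × 0.105 = 0.0315
  Personal: 0.18 × 0.094 = 0.01692
Total = 0.08047.
P(Work | evidence) = 0.00925 / 0.08047 ≈ 0.115.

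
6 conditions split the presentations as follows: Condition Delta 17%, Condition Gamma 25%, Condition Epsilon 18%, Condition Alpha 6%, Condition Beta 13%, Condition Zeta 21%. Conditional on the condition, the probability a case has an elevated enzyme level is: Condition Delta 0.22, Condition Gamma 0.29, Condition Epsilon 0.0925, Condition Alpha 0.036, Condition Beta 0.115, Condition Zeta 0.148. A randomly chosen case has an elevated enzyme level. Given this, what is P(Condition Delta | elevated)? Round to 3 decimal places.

0.214

Unnormalized posteriors (prior × likelihood):
  Condition Delta: 0.17 × 0.22 = 0.0374
  Condition Gamma: 0.25 × 0.29 = 0.0725
  Condition Epsilon: 0.18 × 0.0925 = 0.01665
  Condition Alpha: 0.06 × 0.036 = 0.00216
  Condition Beta: 0.13 × 0.115 = 0.01495
  Condition Zeta: 0.21 × 0.148 = 0.03108
Sum = 0.17474.
P(Condition Delta | evidence) = 0.0374 / 0.17474 ≈ 0.214.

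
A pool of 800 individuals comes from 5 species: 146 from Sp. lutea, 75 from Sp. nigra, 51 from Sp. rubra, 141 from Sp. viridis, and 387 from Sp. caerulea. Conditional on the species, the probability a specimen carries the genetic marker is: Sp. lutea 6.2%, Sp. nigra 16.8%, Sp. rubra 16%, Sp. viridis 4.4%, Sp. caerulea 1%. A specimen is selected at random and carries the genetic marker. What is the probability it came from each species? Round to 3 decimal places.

By Bayes' rule, posterior ∝ prior × likelihood:
  Sp. lutea: 0.1825 × 0.062 = 0.011315
  Sp. nigra: 0.09375 × 0.168 = 0.01575
  Sp. rubra: 0.06375 × 0.16 = 0.0102
  Sp. viridis: 0.17625 × 0.044 = 0.007755
  Sp. caerulea: 0.48375 × 0.01 = 0.0048375
Sum = 0.0498575.
P(Sp. lutea | marker) = 0.011315/0.0498575 ≈ 0.227
P(Sp. nigra | marker) = 0.01575/0.0498575 ≈ 0.316
P(Sp. rubra | marker) = 0.0102/0.0498575 ≈ 0.205
P(Sp. viridis | marker) = 0.007755/0.0498575 ≈ 0.156
P(Sp. caerulea | marker) = 0.0048375/0.0498575 ≈ 0.097
(Check: 0.227+0.316+0.205+0.156+0.097 = 1.001.)

Sp. lutea 0.227, Sp. nigra 0.316, Sp. rubra 0.205, Sp. viridis 0.156, Sp. caerulea 0.097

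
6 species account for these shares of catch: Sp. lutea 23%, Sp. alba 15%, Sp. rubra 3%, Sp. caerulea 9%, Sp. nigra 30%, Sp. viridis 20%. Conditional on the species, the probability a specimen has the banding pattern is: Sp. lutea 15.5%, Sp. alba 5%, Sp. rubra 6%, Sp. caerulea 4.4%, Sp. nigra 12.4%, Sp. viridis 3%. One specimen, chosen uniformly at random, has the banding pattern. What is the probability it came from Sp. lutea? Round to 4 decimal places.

Compute prior × likelihood for every hypothesis:
  Sp. lutea: 0.23 × 0.155 = 0.03565
  Sp. alba: 0.15 × 0.05 = 0.0075
  Sp. rubra: 0.03 × 0.06 = 0.0018
  Sp. caerulea: 0.09 × 0.044 = 0.00396
  Sp. nigra: 0.3 × 0.124 = 0.0372
  Sp. viridis: 0.2 × 0.03 = 0.006
Normalizing constant = 0.09211.
P(Sp. lutea | evidence) = 0.03565 / 0.09211 ≈ 0.3870.

0.3870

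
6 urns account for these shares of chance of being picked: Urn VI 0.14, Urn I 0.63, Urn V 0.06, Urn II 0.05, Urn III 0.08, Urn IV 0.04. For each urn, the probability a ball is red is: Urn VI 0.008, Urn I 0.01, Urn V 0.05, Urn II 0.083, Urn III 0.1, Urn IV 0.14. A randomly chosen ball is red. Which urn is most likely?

Compute prior × likelihood for every hypothesis:
  Urn VI: 0.14 × 0.008 = 0.00112
  Urn I: 0.63 × 0.01 = 0.0063
  Urn V: 0.06 × 0.05 = 0.003
  Urn II: 0.05 × 0.083 = 0.00415
  Urn III: 0.08 × 0.1 = 0.008
  Urn IV: 0.04 × 0.14 = 0.0056
Sum = 0.02817.
Largest term belongs to Urn III, so Urn III is most probable.

Urn III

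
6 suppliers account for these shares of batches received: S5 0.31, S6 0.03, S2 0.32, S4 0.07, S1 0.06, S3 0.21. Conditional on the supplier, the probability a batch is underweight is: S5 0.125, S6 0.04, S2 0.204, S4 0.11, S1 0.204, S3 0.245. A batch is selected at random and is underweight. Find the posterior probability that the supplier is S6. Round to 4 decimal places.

0.0068

Compute prior × likelihood for every hypothesis:
  S5: 0.31 × 0.125 = 0.03875
  S6: 0.03 × 0.04 = 0.0012
  S2: 0.32 × 0.204 = 0.06528
  S4: 0.07 × 0.11 = 0.0077
  S1: 0.06 × 0.204 = 0.01224
  S3: 0.21 × 0.245 = 0.05145
Sum = 0.17662.
P(S6 | evidence) = 0.0012 / 0.17662 ≈ 0.0068.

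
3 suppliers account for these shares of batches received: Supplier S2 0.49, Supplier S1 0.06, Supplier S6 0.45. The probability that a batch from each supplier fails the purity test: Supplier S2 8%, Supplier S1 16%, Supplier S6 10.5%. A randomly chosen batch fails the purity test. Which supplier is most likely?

Compute prior × likelihood for every hypothesis:
  Supplier S2: 0.49 × 0.08 = 0.0392
  Supplier S1: 0.06 × 0.16 = 0.0096
  Supplier S6: 0.45 × 0.105 = 0.04725
Normalizing constant = 0.09605.
Largest term belongs to Supplier S6, so Supplier S6 is most probable.

Supplier S6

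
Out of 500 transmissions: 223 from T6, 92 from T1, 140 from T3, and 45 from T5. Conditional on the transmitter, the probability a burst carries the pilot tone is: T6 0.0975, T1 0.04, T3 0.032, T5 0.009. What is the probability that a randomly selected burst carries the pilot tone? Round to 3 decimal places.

Prior × likelihood for each hypothesis:
  T6: 0.446 × 0.0975 = 0.043485
  T1: 0.184 × 0.04 = 0.00736
  T3: 0.28 × 0.032 = 0.00896
  T5: 0.09 × 0.009 = 0.00081
P(pilot) = 0.043485 + 0.00736 + 0.00896 + 0.00081 = 0.060615 → 0.061.

0.061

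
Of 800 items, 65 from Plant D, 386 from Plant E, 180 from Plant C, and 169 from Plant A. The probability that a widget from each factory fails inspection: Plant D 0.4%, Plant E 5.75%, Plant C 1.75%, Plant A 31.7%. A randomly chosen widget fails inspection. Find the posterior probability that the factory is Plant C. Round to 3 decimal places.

Prior × likelihood for each hypothesis:
  Plant D: 0.08125 × 0.004 = 0.000325
  Plant E: 0.4825 × 0.0575 = 0.02774375
  Plant C: 0.225 × 0.0175 = 0.0039375
  Plant A: 0.21125 × 0.317 = 0.06696625
Normalizing constant = 0.0989725.
P(Plant C | evidence) = 0.0039375 / 0.0989725 ≈ 0.040.

0.040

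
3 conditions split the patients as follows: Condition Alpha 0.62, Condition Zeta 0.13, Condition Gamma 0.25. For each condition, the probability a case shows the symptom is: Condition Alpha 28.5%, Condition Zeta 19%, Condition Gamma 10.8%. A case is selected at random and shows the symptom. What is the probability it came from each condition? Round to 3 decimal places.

By Bayes' rule, posterior ∝ prior × likelihood:
  Condition Alpha: 0.62 × 0.285 = 0.1767
  Condition Zeta: 0.13 × 0.19 = 0.0247
  Condition Gamma: 0.25 × 0.108 = 0.027
Normalizing constant = 0.2284.
P(Condition Alpha | symptomatic) = 0.1767/0.2284 ≈ 0.774
P(Condition Zeta | symptomatic) = 0.0247/0.2284 ≈ 0.108
P(Condition Gamma | symptomatic) = 0.027/0.2284 ≈ 0.118

Condition Alpha 0.774, Condition Zeta 0.108, Condition Gamma 0.118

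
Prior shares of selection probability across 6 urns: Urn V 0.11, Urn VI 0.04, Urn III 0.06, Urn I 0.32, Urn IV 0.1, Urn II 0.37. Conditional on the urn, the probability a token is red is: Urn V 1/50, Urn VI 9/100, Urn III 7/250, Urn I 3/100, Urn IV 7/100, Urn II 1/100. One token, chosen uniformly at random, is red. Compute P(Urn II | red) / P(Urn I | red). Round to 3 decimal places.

0.385

Unnormalized posteriors (prior × likelihood):
  Urn V: 0.11 × 0.02 = 0.0022
  Urn VI: 0.04 × 0.09 = 0.0036
  Urn III: 0.06 × 0.028 = 0.00168
  Urn I: 0.32 × 0.03 = 0.0096
  Urn IV: 0.1 × 0.07 = 0.007
  Urn II: 0.37 × 0.01 = 0.0037
Normalizing constant = 0.02778.
The ratio is 0.0037 / 0.0096 (the normalizer cancels) = 0.385.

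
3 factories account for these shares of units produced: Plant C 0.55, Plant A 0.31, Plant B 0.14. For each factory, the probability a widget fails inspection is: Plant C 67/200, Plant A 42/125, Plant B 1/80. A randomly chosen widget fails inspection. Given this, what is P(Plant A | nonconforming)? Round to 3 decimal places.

Unnormalized posteriors (prior × likelihood):
  Plant C: 0.55 × 0.335 = 0.18425
  Plant A: 0.31 × 0.336 = 0.10416
  Plant B: 0.14 × 0.0125 = 0.00175
Normalizing constant = 0.29016.
P(Plant A | evidence) = 0.10416 / 0.29016 ≈ 0.359.

0.359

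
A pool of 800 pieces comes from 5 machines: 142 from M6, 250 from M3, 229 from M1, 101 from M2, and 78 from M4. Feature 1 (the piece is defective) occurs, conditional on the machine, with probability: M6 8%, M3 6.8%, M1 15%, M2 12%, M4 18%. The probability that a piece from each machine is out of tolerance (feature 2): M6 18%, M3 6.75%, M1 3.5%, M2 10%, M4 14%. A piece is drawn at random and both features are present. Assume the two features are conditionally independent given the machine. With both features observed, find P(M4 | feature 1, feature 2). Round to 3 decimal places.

0.260

By Bayes' rule, posterior ∝ prior × likelihood:
  M6: 0.1775 × 0.08 × 0.18 = 0.002556
  M3: 0.3125 × 0.068 × 0.0675 = 0.001434375
  M1: 0.28625 × 0.15 × 0.035 = 0.0015028125
  M2: 0.12625 × 0.12 × 0.1 = 0.001515
  M4: 0.0975 × 0.18 × 0.14 = 0.002457
Sum = 0.0094651875.
P(M4 | evidence) = 0.002457 / 0.0094651875 ≈ 0.260.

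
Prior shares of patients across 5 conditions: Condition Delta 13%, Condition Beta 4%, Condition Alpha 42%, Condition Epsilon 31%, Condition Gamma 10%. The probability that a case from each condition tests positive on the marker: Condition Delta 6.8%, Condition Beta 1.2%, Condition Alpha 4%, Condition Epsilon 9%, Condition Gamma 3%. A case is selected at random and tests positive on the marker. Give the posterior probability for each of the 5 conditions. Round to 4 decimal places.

Prior × likelihood for each hypothesis:
  Condition Delta: 0.13 × 0.068 = 0.00884
  Condition Beta: 0.04 × 0.012 = 0.00048
  Condition Alpha: 0.42 × 0.04 = 0.0168
  Condition Epsilon: 0.31 × 0.09 = 0.0279
  Condition Gamma: 0.1 × 0.03 = 0.003
Normalizing constant = 0.05702.
P(Condition Delta | marker-positive) = 0.00884/0.05702 ≈ 0.1550
P(Condition Beta | marker-positive) = 0.00048/0.05702 ≈ 0.0084
P(Condition Alpha | marker-positive) = 0.0168/0.05702 ≈ 0.2946
P(Condition Epsilon | marker-positive) = 0.0279/0.05702 ≈ 0.4893
P(Condition Gamma | marker-positive) = 0.003/0.05702 ≈ 0.0526

Condition Delta 0.1550, Condition Beta 0.0084, Condition Alpha 0.2946, Condition Epsilon 0.4893, Condition Gamma 0.0526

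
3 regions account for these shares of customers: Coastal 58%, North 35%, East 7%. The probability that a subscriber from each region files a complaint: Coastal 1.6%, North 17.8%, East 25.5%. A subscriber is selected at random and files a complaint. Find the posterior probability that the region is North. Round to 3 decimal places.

0.697

Compute prior × likelihood for every hypothesis:
  Coastal: 0.58 × 0.016 = 0.00928
  North: 0.35 × 0.178 = 0.0623
  East: 0.07 × 0.255 = 0.01785
Total = 0.08943.
P(North | evidence) = 0.0623 / 0.08943 ≈ 0.697.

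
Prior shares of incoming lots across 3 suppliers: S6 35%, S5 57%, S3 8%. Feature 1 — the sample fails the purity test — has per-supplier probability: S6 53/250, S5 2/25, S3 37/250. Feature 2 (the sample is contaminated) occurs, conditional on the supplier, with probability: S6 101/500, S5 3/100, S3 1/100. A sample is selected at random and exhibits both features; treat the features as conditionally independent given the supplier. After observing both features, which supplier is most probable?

S6

Prior × likelihood for each hypothesis:
  S6: 0.35 × 0.212 × 0.202 = 0.0149884
  S5: 0.57 × 0.08 × 0.03 = 0.001368
  S3: 0.08 × 0.148 × 0.01 = 0.0001184
Normalizing constant = 0.0164748.
Largest term belongs to S6, so S6 is most probable.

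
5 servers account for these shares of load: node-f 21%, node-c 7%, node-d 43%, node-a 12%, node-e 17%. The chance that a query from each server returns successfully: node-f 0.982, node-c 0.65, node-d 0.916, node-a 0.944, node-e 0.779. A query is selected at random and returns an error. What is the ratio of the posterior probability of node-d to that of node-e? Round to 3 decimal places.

Taking complements, P(error | each) = node-f 0.018, node-c 0.35, node-d 0.084, node-a 0.056, node-e 0.221.
Prior × likelihood for each hypothesis:
  node-f: 0.21 × 0.018 = 0.00378
  node-c: 0.07 × 0.35 = 0.0245
  node-d: 0.43 × 0.084 = 0.03612
  node-a: 0.12 × 0.056 = 0.00672
  node-e: 0.17 × 0.221 = 0.03757
Normalizing constant = 0.10869.
The ratio is 0.03612 / 0.03757 (the normalizer cancels) = 0.961.

0.961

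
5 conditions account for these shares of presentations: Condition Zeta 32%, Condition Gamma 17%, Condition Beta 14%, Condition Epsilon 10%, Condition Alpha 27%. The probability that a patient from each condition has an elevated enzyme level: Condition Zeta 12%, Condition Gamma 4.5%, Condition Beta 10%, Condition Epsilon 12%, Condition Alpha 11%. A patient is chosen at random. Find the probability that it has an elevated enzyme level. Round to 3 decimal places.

0.102

Unnormalized posteriors (prior × likelihood):
  Condition Zeta: 0.32 × 0.12 = 0.0384
  Condition Gamma: 0.17 × 0.045 = 0.00765
  Condition Beta: 0.14 × 0.1 = 0.014
  Condition Epsilon: 0.1 × 0.12 = 0.012
  Condition Alpha: 0.27 × 0.11 = 0.0297
P(elevated) = 0.0384 + 0.00765 + 0.014 + 0.012 + 0.0297 = 0.10175 → 0.102.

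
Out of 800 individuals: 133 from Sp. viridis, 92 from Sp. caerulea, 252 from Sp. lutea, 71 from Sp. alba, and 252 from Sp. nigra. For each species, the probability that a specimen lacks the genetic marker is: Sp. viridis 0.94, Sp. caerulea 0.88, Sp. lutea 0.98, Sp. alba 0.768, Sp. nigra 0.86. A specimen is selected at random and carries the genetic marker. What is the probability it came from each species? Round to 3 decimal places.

Sp. viridis 0.105, Sp. caerulea 0.146, Sp. lutea 0.066, Sp. alba 0.217, Sp. nigra 0.465

Taking complements, P(marker | each) = Sp. viridis 0.06, Sp. caerulea 0.12, Sp. lutea 0.02, Sp. alba 0.232, Sp. nigra 0.14.
Compute prior × likelihood for every hypothesis:
  Sp. viridis: 0.16625 × 0.06 = 0.009975
  Sp. caerulea: 0.115 × 0.12 = 0.0138
  Sp. lutea: 0.315 × 0.02 = 0.0063
  Sp. alba: 0.08875 × 0.232 = 0.02059
  Sp. nigra: 0.315 × 0.14 = 0.0441
Total = 0.094765.
P(Sp. viridis | marker) = 0.009975/0.094765 ≈ 0.105
P(Sp. caerulea | marker) = 0.0138/0.094765 ≈ 0.146
P(Sp. lutea | marker) = 0.0063/0.094765 ≈ 0.066
P(Sp. alba | marker) = 0.02059/0.094765 ≈ 0.217
P(Sp. nigra | marker) = 0.0441/0.094765 ≈ 0.465
(Check: 0.105+0.146+0.066+0.217+0.465 = 0.999.)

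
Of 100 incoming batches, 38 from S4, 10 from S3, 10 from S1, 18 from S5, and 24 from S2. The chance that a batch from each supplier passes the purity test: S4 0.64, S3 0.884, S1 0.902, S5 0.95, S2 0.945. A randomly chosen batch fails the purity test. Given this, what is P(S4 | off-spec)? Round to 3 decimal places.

0.758

Taking complements, P(off-spec | each) = S4 0.36, S3 0.116, S1 0.098, S5 0.05, S2 0.055.
Compute prior × likelihood for every hypothesis:
  S4: 0.38 × 0.36 = 0.1368
  S3: 0.1 × 0.116 = 0.0116
  S1: 0.1 × 0.098 = 0.0098
  S5: 0.18 × 0.05 = 0.009
  S2: 0.24 × 0.055 = 0.0132
Total = 0.1804.
P(S4 | evidence) = 0.1368 / 0.1804 ≈ 0.758.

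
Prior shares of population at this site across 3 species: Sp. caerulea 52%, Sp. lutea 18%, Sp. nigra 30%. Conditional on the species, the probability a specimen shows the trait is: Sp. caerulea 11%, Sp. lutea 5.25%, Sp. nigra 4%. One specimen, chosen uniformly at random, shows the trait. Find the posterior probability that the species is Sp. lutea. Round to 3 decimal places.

0.120

Unnormalized posteriors (prior × likelihood):
  Sp. caerulea: 0.52 × 0.11 = 0.0572
  Sp. lutea: 0.18 × 0.0525 = 0.00945
  Sp. nigra: 0.3 × 0.04 = 0.012
Total = 0.07865.
P(Sp. lutea | evidence) = 0.00945 / 0.07865 ≈ 0.120.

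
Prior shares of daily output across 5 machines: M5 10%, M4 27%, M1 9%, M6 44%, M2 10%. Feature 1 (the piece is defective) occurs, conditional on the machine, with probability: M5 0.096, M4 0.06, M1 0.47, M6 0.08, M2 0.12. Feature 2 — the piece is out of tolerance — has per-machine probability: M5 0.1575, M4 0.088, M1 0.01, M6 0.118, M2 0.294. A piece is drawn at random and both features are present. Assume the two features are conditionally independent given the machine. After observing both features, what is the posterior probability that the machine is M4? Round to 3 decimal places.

Unnormalized posteriors (prior × likelihood):
  M5: 0.1 × 0.096 × 0.1575 = 0.001512
  M4: 0.27 × 0.06 × 0.088 = 0.0014256
  M1: 0.09 × 0.47 × 0.01 = 0.000423
  M6: 0.44 × 0.08 × 0.118 = 0.0041536
  M2: 0.1 × 0.12 × 0.294 = 0.003528
Sum = 0.0110422.
P(M4 | evidence) = 0.0014256 / 0.0110422 ≈ 0.129.

0.129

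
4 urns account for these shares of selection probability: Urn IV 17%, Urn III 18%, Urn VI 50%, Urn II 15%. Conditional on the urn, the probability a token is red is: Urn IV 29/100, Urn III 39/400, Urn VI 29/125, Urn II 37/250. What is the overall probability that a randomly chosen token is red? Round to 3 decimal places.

0.205

Prior × likelihood for each hypothesis:
  Urn IV: 0.17 × 0.29 = 0.0493
  Urn III: 0.18 × 0.0975 = 0.01755
  Urn VI: 0.5 × 0.232 = 0.116
  Urn II: 0.15 × 0.148 = 0.0222
P(red) = 0.0493 + 0.01755 + 0.116 + 0.0222 = 0.20505 → 0.205.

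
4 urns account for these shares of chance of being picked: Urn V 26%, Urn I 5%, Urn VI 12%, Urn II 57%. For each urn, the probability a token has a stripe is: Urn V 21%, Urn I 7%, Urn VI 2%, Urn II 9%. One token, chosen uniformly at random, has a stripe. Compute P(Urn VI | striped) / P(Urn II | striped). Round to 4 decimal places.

0.0468

Prior × likelihood for each hypothesis:
  Urn V: 0.26 × 0.21 = 0.0546
  Urn I: 0.05 × 0.07 = 0.0035
  Urn VI: 0.12 × 0.02 = 0.0024
  Urn II: 0.57 × 0.09 = 0.0513
Normalizing constant = 0.1118.
The ratio is 0.0024 / 0.0513 (the normalizer cancels) = 0.0468.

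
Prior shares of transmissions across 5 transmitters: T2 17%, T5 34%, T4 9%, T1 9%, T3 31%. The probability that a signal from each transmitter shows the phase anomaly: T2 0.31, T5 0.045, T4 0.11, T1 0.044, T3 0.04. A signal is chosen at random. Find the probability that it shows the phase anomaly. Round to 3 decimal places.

Prior × likelihood for each hypothesis:
  T2: 0.17 × 0.31 = 0.0527
  T5: 0.34 × 0.045 = 0.0153
  T4: 0.09 × 0.11 = 0.0099
  T1: 0.09 × 0.044 = 0.00396
  T3: 0.31 × 0.04 = 0.0124
P(anomaly) = 0.0527 + 0.0153 + 0.0099 + 0.00396 + 0.0124 = 0.09426 → 0.094.

0.094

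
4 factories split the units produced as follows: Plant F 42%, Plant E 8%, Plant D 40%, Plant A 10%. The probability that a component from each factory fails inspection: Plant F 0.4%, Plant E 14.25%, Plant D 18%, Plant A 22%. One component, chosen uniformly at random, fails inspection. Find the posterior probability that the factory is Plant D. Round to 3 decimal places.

0.672

By Bayes' rule, posterior ∝ prior × likelihood:
  Plant F: 0.42 × 0.004 = 0.00168
  Plant E: 0.08 × 0.1425 = 0.0114
  Plant D: 0.4 × 0.18 = 0.072
  Plant A: 0.1 × 0.22 = 0.022
Sum = 0.10708.
P(Plant D | evidence) = 0.072 / 0.10708 ≈ 0.672.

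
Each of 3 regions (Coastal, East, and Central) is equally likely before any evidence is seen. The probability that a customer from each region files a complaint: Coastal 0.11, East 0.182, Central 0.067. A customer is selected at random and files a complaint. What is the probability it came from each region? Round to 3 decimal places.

With a uniform prior (1/3 each), posterior ∝ likelihood:
  Coastal: 0.11
  East: 0.182
  Central: 0.067
Total = 0.359.
P(Coastal | complaint) = 0.11/0.359 ≈ 0.306
P(East | complaint) = 0.182/0.359 ≈ 0.507
P(Central | complaint) = 0.067/0.359 ≈ 0.187

Coastal 0.306, East 0.507, Central 0.187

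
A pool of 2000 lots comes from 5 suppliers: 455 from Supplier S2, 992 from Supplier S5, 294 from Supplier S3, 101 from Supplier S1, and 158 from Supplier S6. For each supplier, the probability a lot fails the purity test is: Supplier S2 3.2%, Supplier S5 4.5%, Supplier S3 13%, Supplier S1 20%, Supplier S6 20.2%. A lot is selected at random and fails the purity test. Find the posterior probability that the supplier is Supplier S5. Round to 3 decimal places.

0.299

Compute prior × likelihood for every hypothesis:
  Supplier S2: 0.2275 × 0.032 = 0.00728
  Supplier S5: 0.496 × 0.045 = 0.02232
  Supplier S3: 0.147 × 0.13 = 0.01911
  Supplier S1: 0.0505 × 0.2 = 0.0101
  Supplier S6: 0.079 × 0.202 = 0.015958
Normalizing constant = 0.074768.
P(Supplier S5 | evidence) = 0.02232 / 0.074768 ≈ 0.299.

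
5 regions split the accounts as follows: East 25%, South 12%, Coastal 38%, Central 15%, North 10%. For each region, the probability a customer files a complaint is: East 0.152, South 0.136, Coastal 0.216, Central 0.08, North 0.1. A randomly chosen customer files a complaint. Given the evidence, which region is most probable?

Unnormalized posteriors (prior × likelihood):
  East: 0.25 × 0.152 = 0.038
  South: 0.12 × 0.136 = 0.01632
  Coastal: 0.38 × 0.216 = 0.08208
  Central: 0.15 × 0.08 = 0.012
  North: 0.1 × 0.1 = 0.01
Sum = 0.1584.
Largest term belongs to Coastal, so Coastal is most probable.

Coastal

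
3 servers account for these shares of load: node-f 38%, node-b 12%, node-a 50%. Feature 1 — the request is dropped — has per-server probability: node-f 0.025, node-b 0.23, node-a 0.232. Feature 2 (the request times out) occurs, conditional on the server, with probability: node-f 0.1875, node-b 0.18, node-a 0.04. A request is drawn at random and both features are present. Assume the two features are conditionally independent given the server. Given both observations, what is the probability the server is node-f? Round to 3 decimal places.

Unnormalized posteriors (prior × likelihood):
  node-f: 0.38 × 0.025 × 0.1875 = 0.00178125
  node-b: 0.12 × 0.23 × 0.18 = 0.004968
  node-a: 0.5 × 0.232 × 0.04 = 0.00464
Sum = 0.01138925.
P(node-f | evidence) = 0.00178125 / 0.01138925 ≈ 0.156.

0.156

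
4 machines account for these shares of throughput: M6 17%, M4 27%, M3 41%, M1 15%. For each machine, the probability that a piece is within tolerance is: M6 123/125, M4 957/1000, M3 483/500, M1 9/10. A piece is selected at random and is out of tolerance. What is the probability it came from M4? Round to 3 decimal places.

Taking complements, P(oversize | each) = M6 0.016, M4 0.043, M3 0.034, M1 0.1.
Unnormalized posteriors (prior × likelihood):
  M6: 0.17 × 0.016 = 0.00272
  M4: 0.27 × 0.043 = 0.01161
  M3: 0.41 × 0.034 = 0.01394
  M1: 0.15 × 0.1 = 0.015
Sum = 0.04327.
P(M4 | evidence) = 0.01161 / 0.04327 ≈ 0.268.

0.268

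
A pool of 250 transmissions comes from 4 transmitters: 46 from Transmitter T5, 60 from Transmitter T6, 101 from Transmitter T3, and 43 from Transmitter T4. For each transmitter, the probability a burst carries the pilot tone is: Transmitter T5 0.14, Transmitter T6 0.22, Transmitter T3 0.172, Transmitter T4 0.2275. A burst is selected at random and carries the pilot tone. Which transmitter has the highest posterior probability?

Unnormalized posteriors (prior × likelihood):
  Transmitter T5: 0.184 × 0.14 = 0.02576
  Transmitter T6: 0.24 × 0.22 = 0.0528
  Transmitter T3: 0.404 × 0.172 = 0.069488
  Transmitter T4: 0.172 × 0.2275 = 0.03913
Sum = 0.187178.
Largest term belongs to Transmitter T3, so Transmitter T3 is most probable.

Transmitter T3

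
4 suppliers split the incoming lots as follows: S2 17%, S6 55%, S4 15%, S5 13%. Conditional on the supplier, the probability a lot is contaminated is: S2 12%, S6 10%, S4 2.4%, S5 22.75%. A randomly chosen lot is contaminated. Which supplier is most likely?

S6

Prior × likelihood for each hypothesis:
  S2: 0.17 × 0.12 = 0.0204
  S6: 0.55 × 0.1 = 0.055
  S4: 0.15 × 0.024 = 0.0036
  S5: 0.13 × 0.2275 = 0.029575
Sum = 0.108575.
Largest term belongs to S6, so S6 is most probable.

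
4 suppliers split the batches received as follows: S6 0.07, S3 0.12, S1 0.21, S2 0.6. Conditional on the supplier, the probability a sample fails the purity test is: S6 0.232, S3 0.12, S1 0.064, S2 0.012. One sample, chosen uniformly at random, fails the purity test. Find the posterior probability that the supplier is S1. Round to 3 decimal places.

By Bayes' rule, posterior ∝ prior × likelihood:
  S6: 0.07 × 0.232 = 0.01624
  S3: 0.12 × 0.12 = 0.0144
  S1: 0.21 × 0.064 = 0.01344
  S2: 0.6 × 0.012 = 0.0072
Sum = 0.05128.
P(S1 | evidence) = 0.01344 / 0.05128 ≈ 0.262.

0.262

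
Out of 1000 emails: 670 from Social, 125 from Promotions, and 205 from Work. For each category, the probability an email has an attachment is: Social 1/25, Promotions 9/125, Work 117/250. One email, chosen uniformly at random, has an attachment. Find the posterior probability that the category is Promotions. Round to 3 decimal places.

Prior × likelihood for each hypothesis:
  Social: 0.67 × 0.04 = 0.0268
  Promotions: 0.125 × 0.072 = 0.009
  Work: 0.205 × 0.468 = 0.09594
Sum = 0.13174.
P(Promotions | evidence) = 0.009 / 0.13174 ≈ 0.068.

0.068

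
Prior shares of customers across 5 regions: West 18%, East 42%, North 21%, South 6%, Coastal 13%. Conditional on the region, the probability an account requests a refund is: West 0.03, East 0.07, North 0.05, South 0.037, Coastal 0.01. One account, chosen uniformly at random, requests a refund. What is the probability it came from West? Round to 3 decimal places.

Unnormalized posteriors (prior × likelihood):
  West: 0.18 × 0.03 = 0.0054
  East: 0.42 × 0.07 = 0.0294
  North: 0.21 × 0.05 = 0.0105
  South: 0.06 × 0.037 = 0.00222
  Coastal: 0.13 × 0.01 = 0.0013
Normalizing constant = 0.04882.
P(West | evidence) = 0.0054 / 0.04882 ≈ 0.111.

0.111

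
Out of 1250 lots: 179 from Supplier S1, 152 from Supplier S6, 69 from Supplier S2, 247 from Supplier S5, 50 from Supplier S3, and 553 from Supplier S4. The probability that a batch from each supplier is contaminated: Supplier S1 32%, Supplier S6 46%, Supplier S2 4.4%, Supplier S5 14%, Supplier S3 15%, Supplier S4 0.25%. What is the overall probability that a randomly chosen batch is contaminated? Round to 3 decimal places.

0.139

Unnormalized posteriors (prior × likelihood):
  Supplier S1: 0.1432 × 0.32 = 0.045824
  Supplier S6: 0.1216 × 0.46 = 0.055936
  Supplier S2: 0.0552 × 0.044 = 0.0024288
  Supplier S5: 0.1976 × 0.14 = 0.027664
  Supplier S3: 0.04 × 0.15 = 0.006
  Supplier S4: 0.4424 × 0.0025 = 0.001106
P(contaminated) = 0.045824 + 0.055936 + 0.0024288 + 0.027664 + 0.006 + 0.001106 = 0.1389588 → 0.139.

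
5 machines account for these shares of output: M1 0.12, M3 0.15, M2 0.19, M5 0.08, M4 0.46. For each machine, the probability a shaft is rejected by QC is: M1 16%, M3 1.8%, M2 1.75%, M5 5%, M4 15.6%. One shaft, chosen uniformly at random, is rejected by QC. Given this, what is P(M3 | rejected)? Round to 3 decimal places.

0.027

Compute prior × likelihood for every hypothesis:
  M1: 0.12 × 0.16 = 0.0192
  M3: 0.15 × 0.018 = 0.0027
  M2: 0.19 × 0.0175 = 0.003325
  M5: 0.08 × 0.05 = 0.004
  M4: 0.46 × 0.156 = 0.07176
Normalizing constant = 0.100985.
P(M3 | evidence) = 0.0027 / 0.100985 ≈ 0.027.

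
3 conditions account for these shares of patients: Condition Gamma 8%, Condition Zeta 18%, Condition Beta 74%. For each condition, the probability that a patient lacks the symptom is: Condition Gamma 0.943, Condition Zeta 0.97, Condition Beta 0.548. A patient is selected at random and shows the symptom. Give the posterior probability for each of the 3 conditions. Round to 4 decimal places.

Taking complements, P(symptomatic | each) = Condition Gamma 0.057, Condition Zeta 0.03, Condition Beta 0.452.
Prior × likelihood for each hypothesis:
  Condition Gamma: 0.08 × 0.057 = 0.00456
  Condition Zeta: 0.18 × 0.03 = 0.0054
  Condition Beta: 0.74 × 0.452 = 0.33448
Sum = 0.34444.
P(Condition Gamma | symptomatic) = 0.00456/0.34444 ≈ 0.0132
P(Condition Zeta | symptomatic) = 0.0054/0.34444 ≈ 0.0157
P(Condition Beta | symptomatic) = 0.33448/0.34444 ≈ 0.9711
(Check: 0.0132+0.0157+0.9711 = 1.0000.)

Condition Gamma 0.0132, Condition Zeta 0.0157, Condition Beta 0.9711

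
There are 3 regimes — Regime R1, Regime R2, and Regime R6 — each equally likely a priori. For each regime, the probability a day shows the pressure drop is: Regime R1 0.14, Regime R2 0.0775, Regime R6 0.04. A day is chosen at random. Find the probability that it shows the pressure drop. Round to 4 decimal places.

Since the prior is uniform, the posterior is proportional to the likelihood:
  Regime R1: 0.14
  Regime R2: 0.0775
  Regime R6: 0.04
P(drop) = (1/3) × (0.14 + 0.0775 + 0.04) = 0.2575/3 ≈ 0.0858.

0.0858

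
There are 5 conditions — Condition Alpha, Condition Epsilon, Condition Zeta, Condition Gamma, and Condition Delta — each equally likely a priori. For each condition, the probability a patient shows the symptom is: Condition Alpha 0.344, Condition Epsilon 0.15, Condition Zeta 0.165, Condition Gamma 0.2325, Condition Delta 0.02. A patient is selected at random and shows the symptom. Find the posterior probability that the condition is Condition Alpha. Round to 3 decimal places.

With a uniform prior (1/5 each), posterior ∝ likelihood:
  Condition Alpha: 0.344
  Condition Epsilon: 0.15
  Condition Zeta: 0.165
  Condition Gamma: 0.2325
  Condition Delta: 0.02
Sum = 0.9115.
P(Condition Alpha | evidence) = 0.344 / 0.9115 ≈ 0.377.

0.377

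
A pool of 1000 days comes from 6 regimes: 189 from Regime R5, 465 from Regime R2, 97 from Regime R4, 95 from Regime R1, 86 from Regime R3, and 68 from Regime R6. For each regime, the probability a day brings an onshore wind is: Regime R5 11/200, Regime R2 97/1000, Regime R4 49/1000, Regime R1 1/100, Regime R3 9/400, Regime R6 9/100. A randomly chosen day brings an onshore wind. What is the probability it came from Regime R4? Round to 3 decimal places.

Prior × likelihood for each hypothesis:
  Regime R5: 0.189 × 0.055 = 0.010395
  Regime R2: 0.465 × 0.097 = 0.045105
  Regime R4: 0.097 × 0.049 = 0.004753
  Regime R1: 0.095 × 0.01 = 0.00095
  Regime R3: 0.086 × 0.0225 = 0.001935
  Regime R6: 0.068 × 0.09 = 0.00612
Total = 0.069258.
P(Regime R4 | evidence) = 0.004753 / 0.069258 ≈ 0.069.

0.069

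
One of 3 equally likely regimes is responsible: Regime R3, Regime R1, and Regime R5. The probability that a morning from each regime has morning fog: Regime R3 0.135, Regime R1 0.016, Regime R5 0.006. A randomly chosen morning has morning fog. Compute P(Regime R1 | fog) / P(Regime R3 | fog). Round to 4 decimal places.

0.1185

With a uniform prior (1/3 each), posterior ∝ likelihood:
  Regime R3: 0.135
  Regime R1: 0.016
  Regime R5: 0.006
Sum = 0.157.
The ratio is 0.016 / 0.135 (the normalizer cancels) = 0.1185.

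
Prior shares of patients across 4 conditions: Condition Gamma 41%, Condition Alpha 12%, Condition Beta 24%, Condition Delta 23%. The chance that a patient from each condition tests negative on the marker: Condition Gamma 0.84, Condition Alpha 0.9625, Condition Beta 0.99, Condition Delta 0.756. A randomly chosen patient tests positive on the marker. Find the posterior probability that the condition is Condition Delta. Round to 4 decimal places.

Taking complements, P(marker-positive | each) = Condition Gamma 0.16, Condition Alpha 0.0375, Condition Beta 0.01, Condition Delta 0.244.
By Bayes' rule, posterior ∝ prior × likelihood:
  Condition Gamma: 0.41 × 0.16 = 0.0656
  Condition Alpha: 0.12 × 0.0375 = 0.0045
  Condition Beta: 0.24 × 0.01 = 0.0024
  Condition Delta: 0.23 × 0.244 = 0.05612
Total = 0.12862.
P(Condition Delta | evidence) = 0.05612 / 0.12862 ≈ 0.4363.

0.4363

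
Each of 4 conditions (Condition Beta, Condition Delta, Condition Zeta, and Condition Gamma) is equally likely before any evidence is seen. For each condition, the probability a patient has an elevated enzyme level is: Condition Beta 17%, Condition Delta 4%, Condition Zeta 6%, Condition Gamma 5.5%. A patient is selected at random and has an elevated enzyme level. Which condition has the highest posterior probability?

Condition Beta

With a uniform prior (1/4 each), posterior ∝ likelihood:
  Condition Beta: 0.17
  Condition Delta: 0.04
  Condition Zeta: 0.06
  Condition Gamma: 0.055
Total = 0.325.
Largest term belongs to Condition Beta, so Condition Beta is most probable.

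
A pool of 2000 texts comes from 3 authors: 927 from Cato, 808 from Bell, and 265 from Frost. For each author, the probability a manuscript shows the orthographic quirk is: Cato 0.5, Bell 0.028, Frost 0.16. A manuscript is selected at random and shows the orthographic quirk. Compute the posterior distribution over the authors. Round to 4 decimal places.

By Bayes' rule, posterior ∝ prior × likelihood:
  Cato: 0.4635 × 0.5 = 0.23175
  Bell: 0.404 × 0.028 = 0.011312
  Frost: 0.1325 × 0.16 = 0.0212
Normalizing constant = 0.264262.
P(Cato | quirk) = 0.23175/0.264262 ≈ 0.8770
P(Bell | quirk) = 0.011312/0.264262 ≈ 0.0428
P(Frost | quirk) = 0.0212/0.264262 ≈ 0.0802

Cato 0.8770, Bell 0.0428, Frost 0.0802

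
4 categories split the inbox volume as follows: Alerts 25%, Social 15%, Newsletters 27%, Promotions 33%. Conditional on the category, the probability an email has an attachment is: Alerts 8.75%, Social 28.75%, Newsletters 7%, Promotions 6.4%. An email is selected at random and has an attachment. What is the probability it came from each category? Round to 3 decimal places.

Unnormalized posteriors (prior × likelihood):
  Alerts: 0.25 × 0.0875 = 0.021875
  Social: 0.15 × 0.2875 = 0.043125
  Newsletters: 0.27 × 0.07 = 0.0189
  Promotions: 0.33 × 0.064 = 0.02112
Total = 0.10502.
P(Alerts | attachment) = 0.021875/0.10502 ≈ 0.208
P(Social | attachment) = 0.043125/0.10502 ≈ 0.411
P(Newsletters | attachment) = 0.0189/0.10502 ≈ 0.180
P(Promotions | attachment) = 0.02112/0.10502 ≈ 0.201

Alerts 0.208, Social 0.411, Newsletters 0.180, Promotions 0.201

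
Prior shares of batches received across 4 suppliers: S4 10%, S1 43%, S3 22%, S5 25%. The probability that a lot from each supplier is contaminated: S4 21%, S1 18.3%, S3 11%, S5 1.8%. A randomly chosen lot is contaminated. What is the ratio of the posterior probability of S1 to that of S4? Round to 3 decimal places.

Compute prior × likelihood for every hypothesis:
  S4: 0.1 × 0.21 = 0.021
  S1: 0.43 × 0.183 = 0.07869
  S3: 0.22 × 0.11 = 0.0242
  S5: 0.25 × 0.018 = 0.0045
Sum = 0.12839.
The ratio is 0.07869 / 0.021 (the normalizer cancels) = 3.747.

3.747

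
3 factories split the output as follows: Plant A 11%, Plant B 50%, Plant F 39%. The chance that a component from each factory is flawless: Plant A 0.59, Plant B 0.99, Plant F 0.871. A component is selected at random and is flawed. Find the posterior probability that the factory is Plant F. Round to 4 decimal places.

Taking complements, P(flawed | each) = Plant A 0.41, Plant B 0.01, Plant F 0.129.
By Bayes' rule, posterior ∝ prior × likelihood:
  Plant A: 0.11 × 0.41 = 0.0451
  Plant B: 0.5 × 0.01 = 0.005
  Plant F: 0.39 × 0.129 = 0.05031
Sum = 0.10041.
P(Plant F | evidence) = 0.05031 / 0.10041 ≈ 0.5010.

0.5010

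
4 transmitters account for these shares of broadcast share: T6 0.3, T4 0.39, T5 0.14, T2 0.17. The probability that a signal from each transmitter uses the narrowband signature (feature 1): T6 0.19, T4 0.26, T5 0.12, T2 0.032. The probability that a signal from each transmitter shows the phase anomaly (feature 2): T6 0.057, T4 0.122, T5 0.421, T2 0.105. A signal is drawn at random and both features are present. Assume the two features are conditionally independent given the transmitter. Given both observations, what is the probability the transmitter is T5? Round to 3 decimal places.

0.304

Unnormalized posteriors (prior × likelihood):
  T6: 0.3 × 0.19 × 0.057 = 0.003249
  T4: 0.39 × 0.26 × 0.122 = 0.0123708
  T5: 0.14 × 0.12 × 0.421 = 0.0070728
  T2: 0.17 × 0.032 × 0.105 = 0.0005712
Total = 0.0232638.
P(T5 | evidence) = 0.0070728 / 0.0232638 ≈ 0.304.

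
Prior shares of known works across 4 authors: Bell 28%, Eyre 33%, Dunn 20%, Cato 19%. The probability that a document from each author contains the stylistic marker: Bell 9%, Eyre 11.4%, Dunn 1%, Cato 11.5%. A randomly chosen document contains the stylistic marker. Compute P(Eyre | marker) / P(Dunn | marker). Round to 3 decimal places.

Unnormalized posteriors (prior × likelihood):
  Bell: 0.28 × 0.09 = 0.0252
  Eyre: 0.33 × 0.114 = 0.03762
  Dunn: 0.2 × 0.01 = 0.002
  Cato: 0.19 × 0.115 = 0.02185
Total = 0.08667.
The ratio is 0.03762 / 0.002 (the normalizer cancels) = 18.810.

18.810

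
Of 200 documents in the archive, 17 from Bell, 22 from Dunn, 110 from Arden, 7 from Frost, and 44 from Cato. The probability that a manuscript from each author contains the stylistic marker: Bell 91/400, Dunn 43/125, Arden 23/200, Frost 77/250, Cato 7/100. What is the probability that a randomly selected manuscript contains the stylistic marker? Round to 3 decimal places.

0.147

Prior × likelihood for each hypothesis:
  Bell: 0.085 × 0.2275 = 0.0193375
  Dunn: 0.11 × 0.344 = 0.03784
  Arden: 0.55 × 0.115 = 0.06325
  Frost: 0.035 × 0.308 = 0.01078
  Cato: 0.22 × 0.07 = 0.0154
P(marker) = 0.0193375 + 0.03784 + 0.06325 + 0.01078 + 0.0154 = 0.1466075 → 0.147.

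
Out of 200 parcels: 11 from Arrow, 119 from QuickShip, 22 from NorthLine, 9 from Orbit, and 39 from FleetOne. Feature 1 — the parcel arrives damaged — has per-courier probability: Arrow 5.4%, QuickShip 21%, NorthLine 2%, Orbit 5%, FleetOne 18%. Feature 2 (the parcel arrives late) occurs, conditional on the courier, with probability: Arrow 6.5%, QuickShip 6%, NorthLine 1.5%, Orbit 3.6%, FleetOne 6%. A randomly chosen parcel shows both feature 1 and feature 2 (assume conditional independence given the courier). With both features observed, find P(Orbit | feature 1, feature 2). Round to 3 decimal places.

Compute prior × likelihood for every hypothesis:
  Arrow: 0.055 × 0.054 × 0.065 = 0.00019305
  QuickShip: 0.595 × 0.21 × 0.06 = 0.007497
  NorthLine: 0.11 × 0.02 × 0.015 = 0.000033
  Orbit: 0.045 × 0.05 × 0.036 = 0.000081
  FleetOne: 0.195 × 0.18 × 0.06 = 0.002106
Total = 0.00991005.
P(Orbit | evidence) = 0.000081 / 0.00991005 ≈ 0.008.

0.008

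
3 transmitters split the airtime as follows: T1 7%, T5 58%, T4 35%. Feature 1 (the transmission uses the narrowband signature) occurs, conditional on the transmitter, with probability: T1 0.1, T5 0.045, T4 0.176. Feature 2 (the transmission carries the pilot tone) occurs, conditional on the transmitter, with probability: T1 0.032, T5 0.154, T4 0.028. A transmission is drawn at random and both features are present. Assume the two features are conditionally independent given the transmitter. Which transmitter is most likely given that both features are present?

By Bayes' rule, posterior ∝ prior × likelihood:
  T1: 0.07 × 0.1 × 0.032 = 0.000224
  T5: 0.58 × 0.045 × 0.154 = 0.0040194
  T4: 0.35 × 0.176 × 0.028 = 0.0017248
Sum = 0.0059682.
Largest term belongs to T5, so T5 is most probable.

T5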